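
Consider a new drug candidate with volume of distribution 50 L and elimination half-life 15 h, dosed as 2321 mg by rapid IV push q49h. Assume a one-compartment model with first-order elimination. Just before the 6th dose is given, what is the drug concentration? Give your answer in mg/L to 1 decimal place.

f = (1/2)^(τ/t½) = (1/2)^(49/15) ≈ 0.1039.
C₀ = D/Vd = 2321/50 ≈ 46.420 mg/L.
Before the 6th dose, 5 doses have been given. Superposition: Cmin = C₀·(f + f² + … + f^5).
≈ 46.420 × (0.1039 + 0.0108 + 0.0011 + 0.0001 + 0.0000) ≈ 46.420 × 0.1159 ≈ 5.380 mg/L.

5.4 mg/L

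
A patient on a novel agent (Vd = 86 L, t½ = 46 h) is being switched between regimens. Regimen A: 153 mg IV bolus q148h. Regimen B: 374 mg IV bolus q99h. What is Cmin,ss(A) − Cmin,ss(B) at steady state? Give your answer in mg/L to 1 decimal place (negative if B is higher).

Regimen A: f = (1/2)^(148/46) ≈ 0.1075; Cmin,ss = (153/86)·f/(1−f) ≈ 0.214 mg/L.
Regimen B: f = (1/2)^(99/46) ≈ 0.2250; Cmin,ss = (374/86)·f/(1−f) ≈ 1.263 mg/L.
Difference ≈ 0.214 − 1.263 ≈ -1.049 mg/L.

-1.0 mg/L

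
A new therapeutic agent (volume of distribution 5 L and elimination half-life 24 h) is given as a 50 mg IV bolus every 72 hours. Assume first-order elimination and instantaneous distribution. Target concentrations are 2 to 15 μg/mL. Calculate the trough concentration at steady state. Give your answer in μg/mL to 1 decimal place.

1.4 μg/mL

The dosing interval is 3 half-lives, so f = 2^(−3) = 0.125.
At steady state, R = 1/(1 − 0.125) = 8/7.
Single-dose peak C₀ = D/Vd = 50/5 = 10 μg/mL.
Steady-state peak Cmax,ss = C₀·R = 10 × 8/7 ≈ 11.429 μg/mL.
Steady-state trough Cmin,ss = Cmax,ss·f ≈ 11.429 × 0.125 ≈ 1.429 μg/mL.
Trough 1.4 μg/mL vs MEC 2 μg/mL: subtherapeutic.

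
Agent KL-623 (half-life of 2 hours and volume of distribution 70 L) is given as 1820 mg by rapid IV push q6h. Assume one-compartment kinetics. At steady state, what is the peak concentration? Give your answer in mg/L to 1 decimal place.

τ = 6 h = 3 half-lives, so f = (1/2)^3 = 0.125.
At steady state, R = 1/(1 − 0.125) = 8/7.
Single-dose peak C₀ = D/Vd = 1820/70 = 26 mg/L.
Steady-state peak Cmax,ss = C₀·R = 26 × 8/7 ≈ 29.714 mg/L.

29.7 mg/L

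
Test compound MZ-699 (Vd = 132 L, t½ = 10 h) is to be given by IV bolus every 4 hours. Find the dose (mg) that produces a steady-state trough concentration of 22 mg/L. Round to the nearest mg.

928 mg

τ/t½ = 4/10 ≈ 0.4, so f = (1/2)^(4/10) ≈ 0.757858.
Cmin,ss = (D/Vd)·f/(1−f), so D = Cmin,ss·Vd·(1−f)/f.
D = 22 × 132 × (1−f)/f ≈ 22 × 132 × 0.31951 ≈ 927.86 mg.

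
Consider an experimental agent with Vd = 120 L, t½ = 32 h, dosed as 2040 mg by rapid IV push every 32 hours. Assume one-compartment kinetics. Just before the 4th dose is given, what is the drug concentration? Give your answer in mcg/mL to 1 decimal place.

14.9 mcg/mL

f = (1/2)^(τ/t½) = (1/2)^(32/32) ≈ 0.5000.
C₀ = D/Vd = 2040/120 ≈ 17.000 mcg/mL.
Before the 4th dose, 3 doses have been given. Superposition: Cmin = C₀·(f + f² + … + f^3).
≈ 17.000 × (0.5000 + 0.2500 + 0.1250) ≈ 17.000 × 0.8750 ≈ 14.875 mcg/mL.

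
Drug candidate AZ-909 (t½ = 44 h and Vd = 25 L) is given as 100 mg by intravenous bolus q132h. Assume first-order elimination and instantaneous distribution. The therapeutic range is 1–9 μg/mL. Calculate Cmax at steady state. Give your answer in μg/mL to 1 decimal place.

4.6 μg/mL

The dosing interval is 3 half-lives, so f = 2^(−3) = 0.125.
At steady state, R = 1/(1 − 0.125) = 8/7.
Single-dose peak C₀ = D/Vd = 100/25 = 4 μg/mL.
Steady-state peak Cmax,ss = C₀·R = 4 × 8/7 ≈ 4.571 μg/mL.
Peak 4.6 μg/mL vs MTC 9 μg/mL: below toxic threshold.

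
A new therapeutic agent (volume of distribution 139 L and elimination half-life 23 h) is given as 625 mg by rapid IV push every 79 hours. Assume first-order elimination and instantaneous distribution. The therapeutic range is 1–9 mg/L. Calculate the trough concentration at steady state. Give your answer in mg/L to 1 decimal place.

0.5 mg/L

k = ln2/t½ = ln2/23 ≈ 0.030137 h⁻¹; fraction remaining f = e^(−kτ) = e^(−0.030137×79) ≈ 0.0925.
Accumulation ratio R = 1/(1 − f) ≈ 1/0.9075 ≈ 1.1019.
Single-dose peak C₀ = D/Vd = 625/139 ≈ 4.496 mg/L.
Cmax,ss = C₀/(1 − f) ≈ 4.496/0.9075 ≈ 4.954 mg/L.
Steady-state trough Cmin,ss = Cmax,ss·f ≈ 4.954 × 0.0925 ≈ 0.458 mg/L.
Trough 0.5 mg/L vs MEC 1 mg/L: subtherapeutic.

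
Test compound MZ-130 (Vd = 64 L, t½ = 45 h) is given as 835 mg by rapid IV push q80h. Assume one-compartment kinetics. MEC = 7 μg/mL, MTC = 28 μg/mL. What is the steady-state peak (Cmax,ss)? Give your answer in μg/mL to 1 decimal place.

18.4 μg/mL

τ/t½ = 80/45 ≈ 1.7778, so fraction remaining f = (1/2)^(80/45) ≈ 0.2916.
At steady state, accumulation factor R = 1/(1 − e^(−kτ)) ≈ 1.4116.
Single-dose peak C₀ = D/Vd = 835/64 ≈ 13.047 μg/mL.
Steady-state peak Cmax,ss = C₀·R ≈ 13.047 × 1.4116 ≈ 18.417 μg/mL.
Peak 18.4 μg/mL vs MTC 28 μg/mL: below toxic threshold.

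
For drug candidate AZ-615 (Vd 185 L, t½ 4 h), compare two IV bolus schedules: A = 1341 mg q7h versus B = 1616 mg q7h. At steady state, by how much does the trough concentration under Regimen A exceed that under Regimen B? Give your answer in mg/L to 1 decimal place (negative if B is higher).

-0.6 mg/L

Regimen A: f = (1/2)^(7/4) ≈ 0.2973; Cmin,ss = (1341/185)·f/(1−f) ≈ 3.067 mg/L.
Regimen B: f = (1/2)^(7/4) ≈ 0.2973; Cmin,ss = (1616/185)·f/(1−f) ≈ 3.696 mg/L.
Difference ≈ 3.067 − 3.696 ≈ -0.629 mg/L.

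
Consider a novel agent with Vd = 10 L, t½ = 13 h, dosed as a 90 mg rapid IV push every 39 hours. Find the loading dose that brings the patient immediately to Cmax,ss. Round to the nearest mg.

103 mg

f = (1/2)^(39/13) ≈ 0.125000; accumulation ratio R = 1/(1−f) ≈ 1.14286.
Loading dose to hit Cmax,ss on first dose: D_load = D_maint·R ≈ 90 × 1.14286 ≈ 102.86 mg.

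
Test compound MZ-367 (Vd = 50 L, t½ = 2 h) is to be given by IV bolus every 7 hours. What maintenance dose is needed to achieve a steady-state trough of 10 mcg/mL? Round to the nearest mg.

5157 mg

τ/t½ = 7/2 ≈ 3.5, so f = (1/2)^(7/2) ≈ 0.088388.
Cmin,ss = (D/Vd)·f/(1−f), so D = Cmin,ss·Vd·(1−f)/f.
D = 10 × 50 × (1−f)/f ≈ 10 × 50 × 10.31375 ≈ 5156.88 mg.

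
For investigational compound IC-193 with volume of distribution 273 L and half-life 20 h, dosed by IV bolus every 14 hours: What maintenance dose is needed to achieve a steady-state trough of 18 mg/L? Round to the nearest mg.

3069 mg

τ/t½ = 14/20 ≈ 0.7, so f = (1/2)^(14/20) ≈ 0.615572.
Cmin,ss = (D/Vd)·f/(1−f), so D = Cmin,ss·Vd·(1−f)/f.
D = 18 × 273 × (1−f)/f ≈ 18 × 273 × 0.62451 ≈ 3068.84 mg.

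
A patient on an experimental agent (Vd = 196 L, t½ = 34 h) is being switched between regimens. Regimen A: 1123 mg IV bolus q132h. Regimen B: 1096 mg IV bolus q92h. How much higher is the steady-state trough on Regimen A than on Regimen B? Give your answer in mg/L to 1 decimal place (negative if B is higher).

-0.6 mg/L

Regimen A: f = (1/2)^(132/34) ≈ 0.0678; Cmin,ss = (1123/196)·f/(1−f) ≈ 0.417 mg/L.
Regimen B: f = (1/2)^(92/34) ≈ 0.1533; Cmin,ss = (1096/196)·f/(1−f) ≈ 1.012 mg/L.
Difference ≈ 0.417 − 1.012 ≈ -0.595 mg/L.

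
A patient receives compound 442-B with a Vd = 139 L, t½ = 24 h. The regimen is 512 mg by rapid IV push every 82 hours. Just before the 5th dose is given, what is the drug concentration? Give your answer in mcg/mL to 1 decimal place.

0.4 mcg/mL

f = (1/2)^(τ/t½) = (1/2)^(82/24) ≈ 0.0936.
C₀ = D/Vd = 512/139 ≈ 3.683 mcg/mL.
Before the 5th dose, 4 doses have been given. Superposition: Cmin = C₀·(f + f² + … + f^4).
≈ 3.683 × (0.0936 + 0.0088 + 0.0008 + 0.0001) ≈ 3.683 × 0.1033 ≈ 0.380 mcg/mL.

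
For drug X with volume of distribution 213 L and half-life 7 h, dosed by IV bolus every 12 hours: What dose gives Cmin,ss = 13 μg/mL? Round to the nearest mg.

τ/t½ = 12/7 ≈ 1.7143, so f = (1/2)^(12/7) ≈ 0.304753.
Cmin,ss = (D/Vd)·f/(1−f), so D = Cmin,ss·Vd·(1−f)/f.
D = 13 × 213 × (1−f)/f ≈ 13 × 213 × 2.28135 ≈ 6317.06 mg.

6317 mg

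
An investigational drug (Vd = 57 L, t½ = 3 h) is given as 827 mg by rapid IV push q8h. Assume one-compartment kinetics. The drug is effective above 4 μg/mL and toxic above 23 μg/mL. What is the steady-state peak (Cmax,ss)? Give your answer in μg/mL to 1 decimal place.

τ/t½ = 8/3 ≈ 2.6667, so fraction remaining f = (1/2)^(8/3) ≈ 0.1575.
At steady state, accumulation factor R = 1/(1 − e^(−kτ)) ≈ 1.1869.
Single-dose peak C₀ = D/Vd = 827/57 ≈ 14.509 μg/mL.
Steady-state peak Cmax,ss = C₀·R ≈ 14.509 × 1.1869 ≈ 17.221 μg/mL.
Peak 17.2 μg/mL vs MTC 23 μg/mL: below toxic threshold.

17.2 μg/mL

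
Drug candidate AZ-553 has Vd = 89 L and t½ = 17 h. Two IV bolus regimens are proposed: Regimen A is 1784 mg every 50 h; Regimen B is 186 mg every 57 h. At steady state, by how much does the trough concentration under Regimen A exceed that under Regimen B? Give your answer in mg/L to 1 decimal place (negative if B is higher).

Regimen A: f = (1/2)^(50/17) ≈ 0.1302; Cmin,ss = (1784/89)·f/(1−f) ≈ 3.001 mg/L.
Regimen B: f = (1/2)^(57/17) ≈ 0.0979; Cmin,ss = (186/89)·f/(1−f) ≈ 0.227 mg/L.
Difference ≈ 3.001 − 0.227 ≈ 2.774 mg/L.

2.8 mg/L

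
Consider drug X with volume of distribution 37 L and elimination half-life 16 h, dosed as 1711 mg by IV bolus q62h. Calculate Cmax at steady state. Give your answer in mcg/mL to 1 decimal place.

49.6 mcg/mL

τ/t½ = 62/16 ≈ 3.875, so fraction remaining f = (1/2)^(62/16) ≈ 0.0682.
At steady state, accumulation factor R = 1/(1 − e^(−kτ)) ≈ 1.0732.
Single-dose peak C₀ = D/Vd = 1711/37 ≈ 46.243 mcg/mL.
Steady-state peak Cmax,ss = C₀·R ≈ 46.243 × 1.0732 ≈ 49.628 mcg/mL.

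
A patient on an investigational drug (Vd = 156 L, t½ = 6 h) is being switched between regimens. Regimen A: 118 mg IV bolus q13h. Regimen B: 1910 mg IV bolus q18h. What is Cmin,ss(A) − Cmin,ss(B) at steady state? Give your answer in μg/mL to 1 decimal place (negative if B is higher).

Regimen A: f = (1/2)^(13/6) ≈ 0.2227; Cmin,ss = (118/156)·f/(1−f) ≈ 0.217 μg/mL.
Regimen B: f = (1/2)^(18/6) ≈ 0.1250; Cmin,ss = (1910/156)·f/(1−f) ≈ 1.749 μg/mL.
Difference ≈ 0.217 − 1.749 ≈ -1.532 μg/mL.

-1.5 μg/mL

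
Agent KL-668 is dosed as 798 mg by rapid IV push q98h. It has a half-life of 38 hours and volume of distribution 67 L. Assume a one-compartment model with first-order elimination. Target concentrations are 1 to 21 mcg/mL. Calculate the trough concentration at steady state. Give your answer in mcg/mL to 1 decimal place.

Over one 98-h interval, 98/38 ≈ 2.5789 half-lives elapse, leaving f ≈ 0.1674 of each dose.
At steady state, accumulation factor R = 1/(1 − e^(−kτ)) ≈ 1.2011.
Each bolus raises the concentration by D/Vd = 798/67 ≈ 11.910 mcg/mL.
Steady-state peak Cmax,ss = C₀·R ≈ 11.910 × 1.2011 ≈ 14.305 mcg/mL.
One interval later, Cmin,ss = Cmax,ss·e^(−kτ) ≈ 14.305 × 0.1674 ≈ 2.395 mcg/mL.
Trough 2.4 mcg/mL vs MEC 1 mcg/mL: adequate.

2.4 mcg/mL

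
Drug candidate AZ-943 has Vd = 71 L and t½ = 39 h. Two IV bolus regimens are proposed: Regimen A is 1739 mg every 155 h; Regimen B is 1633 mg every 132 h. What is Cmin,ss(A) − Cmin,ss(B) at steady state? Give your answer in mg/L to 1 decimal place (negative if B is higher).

Regimen A: f = (1/2)^(155/39) ≈ 0.0636; Cmin,ss = (1739/71)·f/(1−f) ≈ 1.664 mg/L.
Regimen B: f = (1/2)^(132/39) ≈ 0.0957; Cmin,ss = (1633/71)·f/(1−f) ≈ 2.434 mg/L.
Difference ≈ 1.664 − 2.434 ≈ -0.770 mg/L.

-0.8 mg/L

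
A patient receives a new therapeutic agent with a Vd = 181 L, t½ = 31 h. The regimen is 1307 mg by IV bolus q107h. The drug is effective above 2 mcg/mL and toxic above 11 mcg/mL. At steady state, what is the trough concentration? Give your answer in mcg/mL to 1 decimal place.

k = ln2/t½ = ln2/31 ≈ 0.022360 h⁻¹; fraction remaining f = e^(−kτ) = e^(−0.022360×107) ≈ 0.0914.
Each bolus raises the concentration by D/Vd = 1307/181 ≈ 7.221 mcg/mL.
Steady-state trough Cmin,ss = C₀·f/(1−f) ≈ 7.221 × 0.0914/0.9086 ≈ 0.726 mcg/mL.
Trough 0.7 mcg/mL vs MEC 2 mcg/mL: subtherapeutic.

0.7 mcg/mL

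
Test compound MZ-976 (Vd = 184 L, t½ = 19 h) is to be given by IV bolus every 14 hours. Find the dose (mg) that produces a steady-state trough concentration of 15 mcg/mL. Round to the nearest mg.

1840 mg

τ/t½ = 14/19 ≈ 0.73684, so f = (1/2)^(14/19) ≈ 0.600051.
Cmin,ss = (D/Vd)·f/(1−f), so D = Cmin,ss·Vd·(1−f)/f.
D = 15 × 184 × (1−f)/f ≈ 15 × 184 × 0.66653 ≈ 1839.62 mg.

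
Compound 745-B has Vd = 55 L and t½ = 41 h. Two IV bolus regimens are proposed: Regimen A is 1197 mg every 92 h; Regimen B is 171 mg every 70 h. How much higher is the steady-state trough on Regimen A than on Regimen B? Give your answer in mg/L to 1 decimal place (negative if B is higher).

4.5 mg/L

Regimen A: f = (1/2)^(92/41) ≈ 0.2111; Cmin,ss = (1197/55)·f/(1−f) ≈ 5.824 mg/L.
Regimen B: f = (1/2)^(70/41) ≈ 0.3062; Cmin,ss = (171/55)·f/(1−f) ≈ 1.372 mg/L.
Difference ≈ 5.824 − 1.372 ≈ 4.452 mg/L.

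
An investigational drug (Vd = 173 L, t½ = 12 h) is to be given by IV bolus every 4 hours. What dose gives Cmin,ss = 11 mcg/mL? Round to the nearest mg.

495 mg

τ/t½ = 4/12 ≈ 0.33333, so f = (1/2)^(4/12) ≈ 0.793701.
Cmin,ss = (D/Vd)·f/(1−f), so D = Cmin,ss·Vd·(1−f)/f.
D = 11 × 173 × (1−f)/f ≈ 11 × 173 × 0.25992 ≈ 494.63 mg.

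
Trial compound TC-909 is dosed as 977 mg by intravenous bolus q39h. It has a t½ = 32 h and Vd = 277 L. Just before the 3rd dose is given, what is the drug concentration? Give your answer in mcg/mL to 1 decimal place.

2.2 mcg/mL

f = (1/2)^(τ/t½) = (1/2)^(39/32) ≈ 0.4297.
C₀ = D/Vd = 977/277 ≈ 3.527 mcg/mL.
Before the 3rd dose, 2 doses have been given. Superposition: Cmin = C₀·(f + f²).
≈ 3.527 × (0.4297 + 0.1846) ≈ 3.527 × 0.6143 ≈ 2.167 mcg/mL.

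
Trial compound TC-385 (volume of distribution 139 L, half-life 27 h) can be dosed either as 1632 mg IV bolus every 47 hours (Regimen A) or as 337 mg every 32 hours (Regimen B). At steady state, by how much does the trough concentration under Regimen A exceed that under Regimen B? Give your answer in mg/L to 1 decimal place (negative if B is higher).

Regimen A: f = (1/2)^(47/27) ≈ 0.2992; Cmin,ss = (1632/139)·f/(1−f) ≈ 5.013 mg/L.
Regimen B: f = (1/2)^(32/27) ≈ 0.4398; Cmin,ss = (337/139)·f/(1−f) ≈ 1.903 mg/L.
Difference ≈ 5.013 − 1.903 ≈ 3.110 mg/L.

3.1 mg/L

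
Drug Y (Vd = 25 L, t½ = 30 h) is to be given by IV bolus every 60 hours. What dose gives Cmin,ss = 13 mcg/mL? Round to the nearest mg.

τ/t½ = 60/30 ≈ 2, so f = (1/2)^(60/30) ≈ 0.250000.
Cmin,ss = (D/Vd)·f/(1−f), so D = Cmin,ss·Vd·(1−f)/f.
D = 13 × 25 × (1−f)/f ≈ 13 × 25 × 3.00000 ≈ 975.00 mg.

975 mg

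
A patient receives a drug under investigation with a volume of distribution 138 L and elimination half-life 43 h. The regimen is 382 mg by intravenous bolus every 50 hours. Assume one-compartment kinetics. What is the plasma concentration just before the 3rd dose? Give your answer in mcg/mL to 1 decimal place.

f = (1/2)^(τ/t½) = (1/2)^(50/43) ≈ 0.4466.
C₀ = D/Vd = 382/138 ≈ 2.768 mcg/mL.
Before the 3rd dose, 2 doses have been given. Superposition: Cmin = C₀·(f + f²).
≈ 2.768 × (0.4466 + 0.1995) ≈ 2.768 × 0.6461 ≈ 1.788 mcg/mL.

1.8 mcg/mL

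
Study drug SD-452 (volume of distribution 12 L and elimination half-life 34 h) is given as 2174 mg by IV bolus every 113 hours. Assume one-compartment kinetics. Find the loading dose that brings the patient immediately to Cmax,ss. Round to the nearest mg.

f = (1/2)^(113/34) ≈ 0.099889; accumulation ratio R = 1/(1−f) ≈ 1.11097.
Loading dose to hit Cmax,ss on first dose: D_load = D_maint·R ≈ 2174 × 1.11097 ≈ 2415.25 mg.

2415 mg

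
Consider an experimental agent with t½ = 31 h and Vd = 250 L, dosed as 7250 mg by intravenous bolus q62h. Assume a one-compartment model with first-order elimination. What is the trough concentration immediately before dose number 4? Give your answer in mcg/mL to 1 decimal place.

f = (1/2)^(τ/t½) = (1/2)^(62/31) ≈ 0.2500.
C₀ = D/Vd = 7250/250 ≈ 29.000 mcg/mL.
Before the 4th dose, 3 doses have been given. Superposition: Cmin = C₀·(f + f² + … + f^3).
≈ 29.000 × (0.2500 + 0.0625 + 0.0156) ≈ 29.000 × 0.3281 ≈ 9.515 mcg/mL.

9.5 mcg/mL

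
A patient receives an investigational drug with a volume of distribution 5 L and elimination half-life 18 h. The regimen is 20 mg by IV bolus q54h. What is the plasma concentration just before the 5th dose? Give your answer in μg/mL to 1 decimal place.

0.6 μg/mL

f = (1/2)^(τ/t½) = (1/2)^(54/18) ≈ 0.1250.
C₀ = D/Vd = 20/5 ≈ 4.000 μg/mL.
Before the 5th dose, 4 doses have been given. Superposition: Cmin = C₀·(f + f² + … + f^4).
≈ 4.000 × (0.1250 + 0.0156 + 0.0020 + 0.0002) ≈ 4.000 × 0.1428 ≈ 0.571 μg/mL.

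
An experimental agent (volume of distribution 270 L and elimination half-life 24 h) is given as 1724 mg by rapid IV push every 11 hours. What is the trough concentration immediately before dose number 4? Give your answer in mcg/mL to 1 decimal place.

f = (1/2)^(τ/t½) = (1/2)^(11/24) ≈ 0.7278.
C₀ = D/Vd = 1724/270 ≈ 6.385 mcg/mL.
Before the 4th dose, 3 doses have been given. Superposition: Cmin = C₀·(f + f² + … + f^3).
≈ 6.385 × (0.7278 + 0.5297 + 0.3855) ≈ 6.385 × 1.6430 ≈ 10.491 mcg/mL.

10.5 mcg/mL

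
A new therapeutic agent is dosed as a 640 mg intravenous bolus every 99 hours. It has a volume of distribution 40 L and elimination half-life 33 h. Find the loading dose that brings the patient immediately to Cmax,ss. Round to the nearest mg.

f = (1/2)^(99/33) ≈ 0.125000; accumulation ratio R = 1/(1−f) ≈ 1.14286.
Loading dose to hit Cmax,ss on first dose: D_load = D_maint·R ≈ 640 × 1.14286 ≈ 731.43 mg.

731 mg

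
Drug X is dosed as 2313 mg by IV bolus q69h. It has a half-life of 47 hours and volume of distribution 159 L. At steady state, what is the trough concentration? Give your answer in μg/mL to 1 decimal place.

8.2 μg/mL

τ/t½ = 69/47 ≈ 1.4681, so fraction remaining f = (1/2)^(69/47) ≈ 0.3615.
At steady state, accumulation factor R = 1/(1 − e^(−kτ)) ≈ 1.5662.
Each bolus raises the concentration by D/Vd = 2313/159 ≈ 14.547 μg/mL.
Steady-state peak Cmax,ss = C₀·R ≈ 14.547 × 1.5662 ≈ 22.784 μg/mL.
Steady-state trough Cmin,ss = Cmax,ss·f ≈ 22.784 × 0.3615 ≈ 8.236 μg/mL.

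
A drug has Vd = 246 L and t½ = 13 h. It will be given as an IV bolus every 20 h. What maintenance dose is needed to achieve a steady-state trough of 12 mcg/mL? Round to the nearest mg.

τ/t½ = 20/13 ≈ 1.5385, so f = (1/2)^(20/13) ≈ 0.344252.
Cmin,ss = (D/Vd)·f/(1−f), so D = Cmin,ss·Vd·(1−f)/f.
D = 12 × 246 × (1−f)/f ≈ 12 × 246 × 1.90485 ≈ 5623.12 mg.

5623 mg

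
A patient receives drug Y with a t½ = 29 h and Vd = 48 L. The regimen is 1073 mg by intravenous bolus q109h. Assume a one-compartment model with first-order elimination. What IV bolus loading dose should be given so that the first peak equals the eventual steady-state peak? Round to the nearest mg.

1159 mg

f = (1/2)^(109/29) ≈ 0.073883; accumulation ratio R = 1/(1−f) ≈ 1.07978.
Loading dose to hit Cmax,ss on first dose: D_load = D_maint·R ≈ 1073 × 1.07978 ≈ 1158.60 mg.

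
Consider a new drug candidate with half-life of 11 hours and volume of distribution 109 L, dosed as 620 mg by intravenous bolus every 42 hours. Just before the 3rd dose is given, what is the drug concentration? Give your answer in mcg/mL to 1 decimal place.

0.4 mcg/mL

f = (1/2)^(τ/t½) = (1/2)^(42/11) ≈ 0.0709.
C₀ = D/Vd = 620/109 ≈ 5.688 mcg/mL.
Before the 3rd dose, 2 doses have been given. Superposition: Cmin = C₀·(f + f²).
≈ 5.688 × (0.0709 + 0.0050) ≈ 5.688 × 0.0759 ≈ 0.432 mcg/mL.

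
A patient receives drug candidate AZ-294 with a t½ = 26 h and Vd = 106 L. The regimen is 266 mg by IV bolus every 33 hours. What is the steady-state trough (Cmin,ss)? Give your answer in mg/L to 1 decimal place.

τ/t½ = 33/26 ≈ 1.2692, so fraction remaining f = (1/2)^(33/26) ≈ 0.4149.
Each bolus raises the concentration by D/Vd = 266/106 ≈ 2.509 mg/L.
Steady-state trough Cmin,ss = C₀·f/(1−f) ≈ 2.509 × 0.4149/0.5851 ≈ 1.779 mg/L.

1.8 mg/L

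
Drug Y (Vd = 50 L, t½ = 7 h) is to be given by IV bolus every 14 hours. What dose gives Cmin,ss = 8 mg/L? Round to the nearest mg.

τ/t½ = 14/7 ≈ 2, so f = (1/2)^(14/7) ≈ 0.250000.
Cmin,ss = (D/Vd)·f/(1−f), so D = Cmin,ss·Vd·(1−f)/f.
D = 8 × 50 × (1−f)/f ≈ 8 × 50 × 3.00000 ≈ 1200.00 mg.

1200 mg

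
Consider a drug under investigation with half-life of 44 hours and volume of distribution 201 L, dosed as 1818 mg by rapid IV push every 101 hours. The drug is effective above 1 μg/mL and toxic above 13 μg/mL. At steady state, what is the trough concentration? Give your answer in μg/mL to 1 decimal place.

2.3 μg/mL

τ/t½ = 101/44 ≈ 2.2955, so fraction remaining f = (1/2)^(101/44) ≈ 0.2037.
Single-dose peak C₀ = D/Vd = 1818/201 ≈ 9.045 μg/mL.
Steady-state trough Cmin,ss = C₀·f/(1−f) ≈ 9.045 × 0.2037/0.7963 ≈ 2.314 μg/mL.
Trough 2.3 μg/mL vs MEC 1 μg/mL: adequate.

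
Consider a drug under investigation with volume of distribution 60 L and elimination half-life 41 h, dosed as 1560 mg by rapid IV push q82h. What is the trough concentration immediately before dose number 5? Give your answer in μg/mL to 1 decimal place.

f = (1/2)^(τ/t½) = (1/2)^(82/41) ≈ 0.2500.
C₀ = D/Vd = 1560/60 ≈ 26.000 μg/mL.
Before the 5th dose, 4 doses have been given. Superposition: Cmin = C₀·(f + f² + … + f^4).
≈ 26.000 × (0.2500 + 0.0625 + 0.0156 + 0.0039) ≈ 26.000 × 0.3320 ≈ 8.632 μg/mL.

8.6 μg/mL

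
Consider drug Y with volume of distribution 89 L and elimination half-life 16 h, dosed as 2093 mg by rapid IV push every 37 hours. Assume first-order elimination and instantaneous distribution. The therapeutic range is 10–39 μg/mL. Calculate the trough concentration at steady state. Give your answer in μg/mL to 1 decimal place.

τ/t½ = 37/16 ≈ 2.3125, so fraction remaining f = (1/2)^(37/16) ≈ 0.2013.
Accumulation ratio R = 1/(1 − f) ≈ 1/0.7987 ≈ 1.2520.
Each bolus raises the concentration by D/Vd = 2093/89 ≈ 23.517 μg/mL.
Steady-state peak Cmax,ss = C₀·R ≈ 23.517 × 1.2520 ≈ 29.443 μg/mL.
Steady-state trough Cmin,ss = Cmax,ss·f ≈ 29.443 × 0.2013 ≈ 5.927 μg/mL.
Trough 5.9 μg/mL vs MEC 10 μg/mL: subtherapeutic.

5.9 μg/mL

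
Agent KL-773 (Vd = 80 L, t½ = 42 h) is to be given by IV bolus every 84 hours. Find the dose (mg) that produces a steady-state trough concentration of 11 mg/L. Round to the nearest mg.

τ/t½ = 84/42 ≈ 2, so f = (1/2)^(84/42) ≈ 0.250000.
Cmin,ss = (D/Vd)·f/(1−f), so D = Cmin,ss·Vd·(1−f)/f.
D = 11 × 80 × (1−f)/f ≈ 11 × 80 × 3.00000 ≈ 2640.00 mg.

2640 mg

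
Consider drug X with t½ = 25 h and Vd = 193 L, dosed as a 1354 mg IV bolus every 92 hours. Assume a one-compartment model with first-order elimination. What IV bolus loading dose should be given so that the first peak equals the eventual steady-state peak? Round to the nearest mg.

1469 mg

f = (1/2)^(92/25) ≈ 0.078021; accumulation ratio R = 1/(1−f) ≈ 1.08462.
Loading dose to hit Cmax,ss on first dose: D_load = D_maint·R ≈ 1354 × 1.08462 ≈ 1468.58 mg.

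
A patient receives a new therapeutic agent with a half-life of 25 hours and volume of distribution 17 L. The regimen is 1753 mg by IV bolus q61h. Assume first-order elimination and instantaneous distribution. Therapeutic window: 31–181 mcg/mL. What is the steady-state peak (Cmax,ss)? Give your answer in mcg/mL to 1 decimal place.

126.4 mcg/mL

Over one 61-h interval, 61/25 ≈ 2.44 half-lives elapse, leaving f ≈ 0.1843 of each dose.
Accumulation ratio R = 1/(1 − f) ≈ 1/0.8157 ≈ 1.2259.
Single-dose peak C₀ = D/Vd = 1753/17 ≈ 103.118 mcg/mL.
Cmax,ss = C₀/(1 − f) ≈ 103.118/0.8157 ≈ 126.417 mcg/mL.
Peak 126.4 mcg/mL vs MTC 181 mcg/mL: below toxic threshold.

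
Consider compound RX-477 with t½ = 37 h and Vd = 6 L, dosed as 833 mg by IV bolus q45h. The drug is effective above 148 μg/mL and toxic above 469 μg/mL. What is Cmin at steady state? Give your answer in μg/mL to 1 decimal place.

Over one 45-h interval, 45/37 ≈ 1.2162 half-lives elapse, leaving f ≈ 0.4304 of each dose.
At steady state, accumulation factor R = 1/(1 − e^(−kτ)) ≈ 1.7556.
Each bolus raises the concentration by D/Vd = 833/6 ≈ 138.833 μg/mL.
Cmax,ss = C₀/(1 − f) ≈ 138.833/0.5696 ≈ 243.738 μg/mL.
One interval later, Cmin,ss = Cmax,ss·e^(−kτ) ≈ 243.738 × 0.4304 ≈ 104.905 μg/mL.
Trough 104.9 μg/mL vs MEC 148 μg/mL: subtherapeutic.

104.9 μg/mL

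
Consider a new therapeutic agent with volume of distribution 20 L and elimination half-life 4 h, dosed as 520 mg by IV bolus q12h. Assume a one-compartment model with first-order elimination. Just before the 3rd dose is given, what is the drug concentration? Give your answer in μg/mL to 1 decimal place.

f = (1/2)^(τ/t½) = (1/2)^(12/4) ≈ 0.1250.
C₀ = D/Vd = 520/20 ≈ 26.000 μg/mL.
Before the 3rd dose, 2 doses have been given. Superposition: Cmin = C₀·(f + f²).
≈ 26.000 × (0.1250 + 0.0156) ≈ 26.000 × 0.1406 ≈ 3.656 μg/mL.

3.7 μg/mL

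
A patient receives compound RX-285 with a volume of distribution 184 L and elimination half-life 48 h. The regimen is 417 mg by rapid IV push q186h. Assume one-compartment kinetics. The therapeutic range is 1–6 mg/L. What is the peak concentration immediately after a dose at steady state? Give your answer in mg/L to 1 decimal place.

k = ln2/t½ = ln2/48 ≈ 0.014441 h⁻¹; fraction remaining f = e^(−kτ) = e^(−0.014441×186) ≈ 0.0682.
At steady state, accumulation factor R = 1/(1 − e^(−kτ)) ≈ 1.0732.
Single-dose peak C₀ = D/Vd = 417/184 ≈ 2.266 mg/L.
Steady-state peak Cmax,ss = C₀·R ≈ 2.266 × 1.0732 ≈ 2.432 mg/L.
Peak 2.4 mg/L vs MTC 6 mg/L: below toxic threshold.

2.4 mg/L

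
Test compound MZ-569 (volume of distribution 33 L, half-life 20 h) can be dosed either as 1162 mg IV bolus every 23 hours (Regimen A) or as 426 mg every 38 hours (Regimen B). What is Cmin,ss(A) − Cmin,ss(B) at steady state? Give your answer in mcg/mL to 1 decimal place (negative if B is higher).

24.2 mcg/mL

Regimen A: f = (1/2)^(23/20) ≈ 0.4506; Cmin,ss = (1162/33)·f/(1−f) ≈ 28.880 mcg/mL.
Regimen B: f = (1/2)^(38/20) ≈ 0.2679; Cmin,ss = (426/33)·f/(1−f) ≈ 4.724 mcg/mL.
Difference ≈ 28.880 − 4.724 ≈ 24.156 mcg/mL.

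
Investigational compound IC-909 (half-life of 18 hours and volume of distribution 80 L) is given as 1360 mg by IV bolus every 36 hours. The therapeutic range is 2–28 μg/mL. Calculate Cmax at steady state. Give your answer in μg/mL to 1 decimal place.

22.7 μg/mL

τ = 36 h = 2 half-lives, so f = (1/2)^2 = 0.25.
Accumulation ratio R = 1/(1 − f) = 1/0.75 = 4/3.
Single-dose peak C₀ = D/Vd = 1360/80 = 17 μg/mL.
Steady-state peak Cmax,ss = C₀·R = 17 × 4/3 ≈ 22.667 μg/mL.
Peak 22.7 μg/mL vs MTC 28 μg/mL: below toxic threshold.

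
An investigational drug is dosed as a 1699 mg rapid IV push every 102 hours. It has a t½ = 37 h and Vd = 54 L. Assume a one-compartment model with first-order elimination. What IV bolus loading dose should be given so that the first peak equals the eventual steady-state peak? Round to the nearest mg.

f = (1/2)^(102/37) ≈ 0.147956; accumulation ratio R = 1/(1−f) ≈ 1.17365.
Loading dose to hit Cmax,ss on first dose: D_load = D_maint·R ≈ 1699 × 1.17365 ≈ 1994.03 mg.

1994 mg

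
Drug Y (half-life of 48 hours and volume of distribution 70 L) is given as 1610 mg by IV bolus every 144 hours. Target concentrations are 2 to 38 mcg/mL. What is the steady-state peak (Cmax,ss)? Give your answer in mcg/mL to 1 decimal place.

The dosing interval is 3 half-lives, so f = 2^(−3) = 0.125.
At steady state, R = 1/(1 − 0.125) = 8/7.
Single-dose peak C₀ = D/Vd = 1610/70 = 23 mcg/mL.
Steady-state peak Cmax,ss = C₀·R = 23 × 8/7 ≈ 26.286 mcg/mL.
Peak 26.3 mcg/mL vs MTC 38 mcg/mL: below toxic threshold.

26.3 mcg/mL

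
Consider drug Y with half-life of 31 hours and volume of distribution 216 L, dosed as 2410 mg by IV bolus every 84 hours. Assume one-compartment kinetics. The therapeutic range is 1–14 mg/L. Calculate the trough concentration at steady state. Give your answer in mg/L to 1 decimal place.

τ/t½ = 84/31 ≈ 2.7097, so fraction remaining f = (1/2)^(84/31) ≈ 0.1529.
Each bolus raises the concentration by D/Vd = 2410/216 ≈ 11.157 mg/L.
Steady-state trough Cmin,ss = C₀·f/(1−f) ≈ 11.157 × 0.1529/0.8471 ≈ 2.014 mg/L.
Trough 2.0 mg/L vs MEC 1 mg/L: adequate.

2.0 mg/L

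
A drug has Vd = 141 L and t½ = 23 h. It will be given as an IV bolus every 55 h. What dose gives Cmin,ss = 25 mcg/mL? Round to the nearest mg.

14968 mg

τ/t½ = 55/23 ≈ 2.3913, so f = (1/2)^(55/23) ≈ 0.190610.
Cmin,ss = (D/Vd)·f/(1−f), so D = Cmin,ss·Vd·(1−f)/f.
D = 25 × 141 × (1−f)/f ≈ 25 × 141 × 4.24631 ≈ 14968.24 mg.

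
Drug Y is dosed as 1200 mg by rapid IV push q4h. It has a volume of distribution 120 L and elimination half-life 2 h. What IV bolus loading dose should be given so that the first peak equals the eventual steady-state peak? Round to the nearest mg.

1600 mg

f = (1/2)^(4/2) ≈ 0.250000; accumulation ratio R = 1/(1−f) ≈ 1.33333.
Loading dose to hit Cmax,ss on first dose: D_load = D_maint·R ≈ 1200 × 1.33333 ≈ 1600.00 mg.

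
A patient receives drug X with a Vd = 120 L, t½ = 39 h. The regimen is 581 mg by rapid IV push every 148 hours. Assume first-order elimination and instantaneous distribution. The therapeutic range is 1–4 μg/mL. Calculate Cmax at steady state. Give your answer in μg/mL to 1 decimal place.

5.2 μg/mL

Over one 148-h interval, 148/39 ≈ 3.7949 half-lives elapse, leaving f ≈ 0.0720 of each dose.
Accumulation ratio R = 1/(1 − f) ≈ 1/0.9280 ≈ 1.0776.
Single-dose peak C₀ = D/Vd = 581/120 ≈ 4.842 μg/mL.
Cmax,ss = C₀/(1 − f) ≈ 4.842/0.9280 ≈ 5.218 μg/mL.
Peak 5.2 μg/mL vs MTC 4 μg/mL: exceeds toxic threshold.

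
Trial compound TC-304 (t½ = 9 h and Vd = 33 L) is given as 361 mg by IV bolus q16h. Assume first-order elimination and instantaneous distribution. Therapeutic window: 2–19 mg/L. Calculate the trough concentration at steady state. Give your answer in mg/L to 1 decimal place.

τ/t½ = 16/9 ≈ 1.7778, so fraction remaining f = (1/2)^(16/9) ≈ 0.2916.
At steady state, accumulation factor R = 1/(1 − e^(−kτ)) ≈ 1.4116.
Each bolus raises the concentration by D/Vd = 361/33 ≈ 10.939 mg/L.
Cmax,ss = C₀/(1 − f) ≈ 10.939/0.7084 ≈ 15.442 mg/L.
Steady-state trough Cmin,ss = Cmax,ss·f ≈ 15.442 × 0.2916 ≈ 4.503 mg/L.
Trough 4.5 mg/L vs MEC 2 mg/L: adequate.

4.5 mg/L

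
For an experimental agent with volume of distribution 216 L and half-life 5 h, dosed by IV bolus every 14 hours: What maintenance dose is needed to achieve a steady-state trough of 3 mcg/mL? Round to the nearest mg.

τ/t½ = 14/5 ≈ 2.8, so f = (1/2)^(14/5) ≈ 0.143587.
Cmin,ss = (D/Vd)·f/(1−f), so D = Cmin,ss·Vd·(1−f)/f.
D = 3 × 216 × (1−f)/f ≈ 3 × 216 × 5.96442 ≈ 3864.94 mg.

3865 mg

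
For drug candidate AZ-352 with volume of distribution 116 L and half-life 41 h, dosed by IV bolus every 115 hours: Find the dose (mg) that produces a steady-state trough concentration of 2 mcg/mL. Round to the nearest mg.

τ/t½ = 115/41 ≈ 2.8049, so f = (1/2)^(115/41) ≈ 0.143103.
Cmin,ss = (D/Vd)·f/(1−f), so D = Cmin,ss·Vd·(1−f)/f.
D = 2 × 116 × (1−f)/f ≈ 2 × 116 × 5.98797 ≈ 1389.21 mg.

1389 mg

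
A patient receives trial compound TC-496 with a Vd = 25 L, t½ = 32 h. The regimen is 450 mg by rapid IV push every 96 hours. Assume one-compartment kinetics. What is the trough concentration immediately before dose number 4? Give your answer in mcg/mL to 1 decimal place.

2.6 mcg/mL

f = (1/2)^(τ/t½) = (1/2)^(96/32) ≈ 0.1250.
C₀ = D/Vd = 450/25 ≈ 18.000 mcg/mL.
Before the 4th dose, 3 doses have been given. Superposition: Cmin = C₀·(f + f² + … + f^3).
≈ 18.000 × (0.1250 + 0.0156 + 0.0020) ≈ 18.000 × 0.1426 ≈ 2.567 mcg/mL.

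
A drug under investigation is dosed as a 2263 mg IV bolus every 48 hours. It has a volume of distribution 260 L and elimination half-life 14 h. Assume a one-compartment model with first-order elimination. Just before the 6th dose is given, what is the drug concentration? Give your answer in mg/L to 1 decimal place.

0.9 mg/L

f = (1/2)^(τ/t½) = (1/2)^(48/14) ≈ 0.0929.
C₀ = D/Vd = 2263/260 ≈ 8.704 mg/L.
Before the 6th dose, 5 doses have been given. Superposition: Cmin = C₀·(f + f² + … + f^5).
≈ 8.704 × (0.0929 + 0.0086 + 0.0008 + 0.0001 + 0.0000) ≈ 8.704 × 0.1024 ≈ 0.891 mg/L.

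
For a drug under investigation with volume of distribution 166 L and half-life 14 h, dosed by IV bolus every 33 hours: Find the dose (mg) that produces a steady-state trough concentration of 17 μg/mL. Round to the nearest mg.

11637 mg

τ/t½ = 33/14 ≈ 2.3571, so f = (1/2)^(33/14) ≈ 0.195177.
Cmin,ss = (D/Vd)·f/(1−f), so D = Cmin,ss·Vd·(1−f)/f.
D = 17 × 166 × (1−f)/f ≈ 17 × 166 × 4.12355 ≈ 11636.66 mg.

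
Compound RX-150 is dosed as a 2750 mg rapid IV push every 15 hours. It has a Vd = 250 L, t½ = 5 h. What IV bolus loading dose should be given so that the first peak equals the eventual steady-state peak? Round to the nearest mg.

3143 mg

f = (1/2)^(15/5) ≈ 0.125000; accumulation ratio R = 1/(1−f) ≈ 1.14286.
Loading dose to hit Cmax,ss on first dose: D_load = D_maint·R ≈ 2750 × 1.14286 ≈ 3142.86 mg.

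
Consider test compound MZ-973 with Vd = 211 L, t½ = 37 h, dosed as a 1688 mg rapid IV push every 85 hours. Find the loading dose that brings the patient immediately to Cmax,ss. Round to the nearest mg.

2119 mg

f = (1/2)^(85/37) ≈ 0.203444; accumulation ratio R = 1/(1−f) ≈ 1.25540.
Loading dose to hit Cmax,ss on first dose: D_load = D_maint·R ≈ 1688 × 1.25540 ≈ 2119.12 mg.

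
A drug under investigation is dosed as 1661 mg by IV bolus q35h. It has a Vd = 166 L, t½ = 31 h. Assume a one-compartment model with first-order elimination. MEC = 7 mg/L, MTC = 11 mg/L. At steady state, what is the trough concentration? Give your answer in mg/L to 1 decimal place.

8.4 mg/L

τ/t½ = 35/31 ≈ 1.129, so fraction remaining f = (1/2)^(35/31) ≈ 0.4572.
Accumulation ratio R = 1/(1 − f) ≈ 1/0.5428 ≈ 1.8423.
Single-dose peak C₀ = D/Vd = 1661/166 ≈ 10.006 mg/L.
Steady-state peak Cmax,ss = C₀·R ≈ 10.006 × 1.8423 ≈ 18.434 mg/L.
One interval later, Cmin,ss = Cmax,ss·e^(−kτ) ≈ 18.434 × 0.4572 ≈ 8.428 mg/L.
Trough 8.4 mg/L vs MEC 7 mg/L: adequate.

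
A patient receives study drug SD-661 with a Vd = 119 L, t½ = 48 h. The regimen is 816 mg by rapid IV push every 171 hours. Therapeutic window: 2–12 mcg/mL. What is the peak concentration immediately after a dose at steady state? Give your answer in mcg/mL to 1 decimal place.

7.5 mcg/mL

k = ln2/t½ = ln2/48 ≈ 0.014441 h⁻¹; fraction remaining f = e^(−kτ) = e^(−0.014441×171) ≈ 0.0846.
Accumulation ratio R = 1/(1 − f) ≈ 1/0.9154 ≈ 1.0924.
Each bolus raises the concentration by D/Vd = 816/119 ≈ 6.857 mcg/mL.
Cmax,ss = C₀/(1 − f) ≈ 6.857/0.9154 ≈ 7.491 mcg/mL.
Peak 7.5 mcg/mL vs MTC 12 mcg/mL: below toxic threshold.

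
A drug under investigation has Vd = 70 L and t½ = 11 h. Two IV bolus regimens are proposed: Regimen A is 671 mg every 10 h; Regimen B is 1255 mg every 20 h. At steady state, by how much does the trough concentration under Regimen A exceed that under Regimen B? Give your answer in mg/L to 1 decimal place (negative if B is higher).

3.8 mg/L

Regimen A: f = (1/2)^(10/11) ≈ 0.5325; Cmin,ss = (671/70)·f/(1−f) ≈ 10.918 mg/L.
Regimen B: f = (1/2)^(20/11) ≈ 0.2836; Cmin,ss = (1255/70)·f/(1−f) ≈ 7.097 mg/L.
Difference ≈ 10.918 − 7.097 ≈ 3.821 mg/L.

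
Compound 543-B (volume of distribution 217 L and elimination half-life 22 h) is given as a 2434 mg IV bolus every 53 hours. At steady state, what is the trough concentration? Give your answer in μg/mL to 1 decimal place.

2.6 μg/mL

k = ln2/t½ = ln2/22 ≈ 0.031507 h⁻¹; fraction remaining f = e^(−kτ) = e^(−0.031507×53) ≈ 0.1883.
Each bolus raises the concentration by D/Vd = 2434/217 ≈ 11.217 μg/mL.
Steady-state trough Cmin,ss = C₀·f/(1−f) ≈ 11.217 × 0.1883/0.8117 ≈ 2.602 μg/mL.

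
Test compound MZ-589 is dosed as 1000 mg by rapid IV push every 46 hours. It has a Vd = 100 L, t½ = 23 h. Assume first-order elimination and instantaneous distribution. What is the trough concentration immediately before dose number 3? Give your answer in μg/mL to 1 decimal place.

3.1 μg/mL

f = (1/2)^(τ/t½) = (1/2)^(46/23) ≈ 0.2500.
C₀ = D/Vd = 1000/100 ≈ 10.000 μg/mL.
Before the 3rd dose, 2 doses have been given. Superposition: Cmin = C₀·(f + f²).
≈ 10.000 × (0.2500 + 0.0625) ≈ 10.000 × 0.3125 ≈ 3.125 μg/mL.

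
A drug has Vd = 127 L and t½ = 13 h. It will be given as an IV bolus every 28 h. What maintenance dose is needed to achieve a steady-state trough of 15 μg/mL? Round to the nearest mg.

τ/t½ = 28/13 ≈ 2.1538, so f = (1/2)^(28/13) ≈ 0.224713.
Cmin,ss = (D/Vd)·f/(1−f), so D = Cmin,ss·Vd·(1−f)/f.
D = 15 × 127 × (1−f)/f ≈ 15 × 127 × 3.45012 ≈ 6572.48 mg.

6572 mg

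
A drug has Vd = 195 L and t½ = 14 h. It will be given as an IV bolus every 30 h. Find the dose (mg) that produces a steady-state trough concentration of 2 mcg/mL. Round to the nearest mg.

1332 mg

τ/t½ = 30/14 ≈ 2.1429, so f = (1/2)^(30/14) ≈ 0.226431.
Cmin,ss = (D/Vd)·f/(1−f), so D = Cmin,ss·Vd·(1−f)/f.
D = 2 × 195 × (1−f)/f ≈ 2 × 195 × 3.41636 ≈ 1332.38 mg.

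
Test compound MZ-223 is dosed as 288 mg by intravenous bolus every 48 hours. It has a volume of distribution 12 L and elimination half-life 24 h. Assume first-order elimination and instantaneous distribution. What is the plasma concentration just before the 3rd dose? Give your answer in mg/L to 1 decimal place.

f = (1/2)^(τ/t½) = (1/2)^(48/24) ≈ 0.2500.
C₀ = D/Vd = 288/12 ≈ 24.000 mg/L.
Before the 3rd dose, 2 doses have been given. Superposition: Cmin = C₀·(f + f²).
≈ 24.000 × (0.2500 + 0.0625) ≈ 24.000 × 0.3125 ≈ 7.500 mg/L.

7.5 mg/L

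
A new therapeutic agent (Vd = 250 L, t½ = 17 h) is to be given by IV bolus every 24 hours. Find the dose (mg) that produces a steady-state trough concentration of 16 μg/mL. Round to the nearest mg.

6642 mg

τ/t½ = 24/17 ≈ 1.4118, so f = (1/2)^(24/17) ≈ 0.375852.
Cmin,ss = (D/Vd)·f/(1−f), so D = Cmin,ss·Vd·(1−f)/f.
D = 16 × 250 × (1−f)/f ≈ 16 × 250 × 1.66062 ≈ 6642.48 mg.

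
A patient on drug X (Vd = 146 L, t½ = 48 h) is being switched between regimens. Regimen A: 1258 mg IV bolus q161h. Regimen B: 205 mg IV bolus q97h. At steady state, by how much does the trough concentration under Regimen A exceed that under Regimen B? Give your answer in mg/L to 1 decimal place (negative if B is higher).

0.5 mg/L

Regimen A: f = (1/2)^(161/48) ≈ 0.0978; Cmin,ss = (1258/146)·f/(1−f) ≈ 0.934 mg/L.
Regimen B: f = (1/2)^(97/48) ≈ 0.2464; Cmin,ss = (205/146)·f/(1−f) ≈ 0.459 mg/L.
Difference ≈ 0.934 − 0.459 ≈ 0.475 mg/L.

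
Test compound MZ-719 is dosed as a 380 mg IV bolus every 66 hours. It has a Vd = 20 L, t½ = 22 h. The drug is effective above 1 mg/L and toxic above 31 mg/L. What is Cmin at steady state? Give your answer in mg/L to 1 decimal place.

τ = 66 h = 3 half-lives, so f = (1/2)^3 = 0.125.
Accumulation ratio R = 1/(1 − f) = 1/0.875 = 8/7.
Single-dose peak C₀ = D/Vd = 380/20 = 19 mg/L.
Steady-state peak Cmax,ss = C₀·R = 19 × 8/7 ≈ 21.714 mg/L.
Steady-state trough Cmin,ss = Cmax,ss·f ≈ 21.714 × 0.125 ≈ 2.714 mg/L.
Trough 2.7 mg/L vs MEC 1 mg/L: adequate.

2.7 mg/L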